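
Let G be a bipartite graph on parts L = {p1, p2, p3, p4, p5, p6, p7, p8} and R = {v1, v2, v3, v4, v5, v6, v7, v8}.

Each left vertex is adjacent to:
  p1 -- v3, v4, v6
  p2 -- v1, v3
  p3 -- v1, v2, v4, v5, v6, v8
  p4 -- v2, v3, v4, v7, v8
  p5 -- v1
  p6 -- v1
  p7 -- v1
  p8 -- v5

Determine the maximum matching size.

6

A valid assignment of size 6: p1-v6, p2-v3, p3-v8, p4-v2, p5-v1, p8-v5.
The set {p5, p6, p7} has only 1 neighbour ({v1}), so by Hall's theorem at most 6 of the 8 left vertices can be matched.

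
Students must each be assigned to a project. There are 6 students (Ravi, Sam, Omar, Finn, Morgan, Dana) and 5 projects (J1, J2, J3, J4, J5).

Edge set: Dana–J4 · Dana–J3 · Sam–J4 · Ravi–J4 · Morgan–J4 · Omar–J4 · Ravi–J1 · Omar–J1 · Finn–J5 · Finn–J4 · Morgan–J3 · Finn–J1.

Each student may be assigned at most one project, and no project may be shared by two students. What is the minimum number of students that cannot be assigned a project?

2

A valid assignment of size 4: Ravi→J1, Sam→J4, Finn→J5, Morgan→J3.
The set {Ravi, Sam, Omar, Morgan, Dana} has only 3 neighbours ({J1, J3, J4}), so by Hall's theorem at most 4 of the 6 students can be matched.
That matches 4 of the 6, leaving 2 unmatched; no matching can do better.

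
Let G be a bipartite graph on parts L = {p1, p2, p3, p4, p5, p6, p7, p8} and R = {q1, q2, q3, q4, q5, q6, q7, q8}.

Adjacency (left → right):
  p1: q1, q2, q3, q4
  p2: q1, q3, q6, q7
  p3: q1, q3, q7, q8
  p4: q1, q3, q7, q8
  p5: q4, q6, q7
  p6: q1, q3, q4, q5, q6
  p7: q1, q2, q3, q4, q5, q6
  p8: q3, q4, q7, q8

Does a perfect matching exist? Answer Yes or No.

A valid assignment of size 8: p1→q2, p2→q3, p3→q1, p4→q7, p5→q6, p6→q4, p7→q5, p8→q8.
All 8 left vertices are covered.

Yes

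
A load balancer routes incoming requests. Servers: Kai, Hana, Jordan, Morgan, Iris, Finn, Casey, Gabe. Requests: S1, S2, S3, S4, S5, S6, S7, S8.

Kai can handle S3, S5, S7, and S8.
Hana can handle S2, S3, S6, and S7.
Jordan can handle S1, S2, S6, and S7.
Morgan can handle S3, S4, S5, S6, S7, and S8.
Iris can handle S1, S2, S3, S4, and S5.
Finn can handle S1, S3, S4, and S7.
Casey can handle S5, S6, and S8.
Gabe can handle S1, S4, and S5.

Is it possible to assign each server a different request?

For example, pair Kai-S8, Hana-S2, Jordan-S1, Morgan-S7, Iris-S5, Finn-S3, Casey-S6, Gabe-S4.
Every server is matched, so this is a perfect matching.

Yes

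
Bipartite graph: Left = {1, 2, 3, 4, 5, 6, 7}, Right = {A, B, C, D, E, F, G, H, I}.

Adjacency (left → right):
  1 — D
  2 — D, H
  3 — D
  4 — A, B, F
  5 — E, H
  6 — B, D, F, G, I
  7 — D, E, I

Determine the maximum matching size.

For example, pair 1–D, 2–H, 4–B, 5–E, 6–G, 7–I.
The set {1, 3} has only 1 neighbour ({D}), so by Hall's theorem at most 6 of the 7 left vertices can be matched.

6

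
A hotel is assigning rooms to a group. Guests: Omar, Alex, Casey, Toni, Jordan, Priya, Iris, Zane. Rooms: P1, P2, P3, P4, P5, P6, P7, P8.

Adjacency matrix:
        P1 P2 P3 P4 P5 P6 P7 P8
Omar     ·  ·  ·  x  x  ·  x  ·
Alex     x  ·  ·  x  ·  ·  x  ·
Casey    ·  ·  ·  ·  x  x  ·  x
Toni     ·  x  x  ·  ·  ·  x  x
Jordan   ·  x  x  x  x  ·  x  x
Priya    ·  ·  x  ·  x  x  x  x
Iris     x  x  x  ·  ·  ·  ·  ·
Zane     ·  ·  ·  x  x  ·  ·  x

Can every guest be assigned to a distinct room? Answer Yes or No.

Yes

A valid assignment of size 8: Omar–P7, Alex–P1, Casey–P6, Toni–P2, Jordan–P4, Priya–P8, Iris–P3, Zane–P5.
All 8 guests are covered.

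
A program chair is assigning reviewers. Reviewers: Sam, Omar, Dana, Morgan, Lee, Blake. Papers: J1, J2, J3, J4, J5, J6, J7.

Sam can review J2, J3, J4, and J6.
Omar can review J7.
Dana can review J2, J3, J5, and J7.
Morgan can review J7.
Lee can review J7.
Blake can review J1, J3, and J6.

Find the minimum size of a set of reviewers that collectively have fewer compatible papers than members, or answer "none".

2

Take S = {Omar, Morgan}. Its neighbourhood is {J7}, so |N(S)| = 1 < |S| = 2.
No single vertex violates Hall's condition since each has at least one neighbour, so 2 is the minimum.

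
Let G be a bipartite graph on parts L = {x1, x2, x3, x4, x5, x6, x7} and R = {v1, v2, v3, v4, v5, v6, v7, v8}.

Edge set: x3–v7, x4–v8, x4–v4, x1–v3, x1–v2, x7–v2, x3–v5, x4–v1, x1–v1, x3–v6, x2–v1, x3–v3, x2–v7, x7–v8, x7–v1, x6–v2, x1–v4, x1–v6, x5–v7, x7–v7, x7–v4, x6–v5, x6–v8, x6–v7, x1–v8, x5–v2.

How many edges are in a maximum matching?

7

For example, pair x1-v3, x2-v1, x3-v6, x4-v4, x5-v7, x6-v8, x7-v2.
All 7 left vertices are matched, so no larger matching exists.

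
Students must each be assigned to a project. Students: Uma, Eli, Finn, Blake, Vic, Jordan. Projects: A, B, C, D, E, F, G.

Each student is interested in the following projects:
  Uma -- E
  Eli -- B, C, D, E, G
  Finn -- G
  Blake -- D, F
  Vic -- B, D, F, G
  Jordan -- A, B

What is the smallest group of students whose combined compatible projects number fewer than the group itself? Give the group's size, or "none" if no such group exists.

none

A matching saturating every student exists, for instance Uma→E, Eli→C, Finn→G, Blake→D, Vic→F, Jordan→B.
By Hall's marriage theorem, this means |N(S)| ≥ |S| for every subset S, so no violating subset exists.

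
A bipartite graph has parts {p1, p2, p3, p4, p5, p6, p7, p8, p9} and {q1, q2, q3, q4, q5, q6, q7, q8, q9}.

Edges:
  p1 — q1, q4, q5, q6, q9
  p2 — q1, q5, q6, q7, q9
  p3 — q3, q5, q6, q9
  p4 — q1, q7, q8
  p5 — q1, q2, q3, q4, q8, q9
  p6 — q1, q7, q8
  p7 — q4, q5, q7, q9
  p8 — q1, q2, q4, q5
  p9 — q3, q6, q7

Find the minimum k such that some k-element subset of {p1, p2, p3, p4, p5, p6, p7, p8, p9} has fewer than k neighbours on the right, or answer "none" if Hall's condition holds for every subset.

A matching saturating every left vertex exists, for instance p1→q4, p2→q9, p3→q5, p4→q8, p5→q3, p6→q1, p7→q7, p8→q2, p9→q6.
By Hall's marriage theorem, this means |N(S)| ≥ |S| for every subset S, so no violating subset exists.

none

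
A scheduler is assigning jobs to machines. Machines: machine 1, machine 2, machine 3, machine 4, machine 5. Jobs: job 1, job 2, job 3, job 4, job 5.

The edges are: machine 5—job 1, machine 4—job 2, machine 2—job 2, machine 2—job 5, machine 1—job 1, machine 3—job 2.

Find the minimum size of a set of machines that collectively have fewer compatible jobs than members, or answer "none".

2

Take S = {machine 1, machine 5}. Its neighbourhood is {job 1}, so |N(S)| = 1 < |S| = 2.
No single vertex violates Hall's condition since each has at least one neighbour, so 2 is the minimum.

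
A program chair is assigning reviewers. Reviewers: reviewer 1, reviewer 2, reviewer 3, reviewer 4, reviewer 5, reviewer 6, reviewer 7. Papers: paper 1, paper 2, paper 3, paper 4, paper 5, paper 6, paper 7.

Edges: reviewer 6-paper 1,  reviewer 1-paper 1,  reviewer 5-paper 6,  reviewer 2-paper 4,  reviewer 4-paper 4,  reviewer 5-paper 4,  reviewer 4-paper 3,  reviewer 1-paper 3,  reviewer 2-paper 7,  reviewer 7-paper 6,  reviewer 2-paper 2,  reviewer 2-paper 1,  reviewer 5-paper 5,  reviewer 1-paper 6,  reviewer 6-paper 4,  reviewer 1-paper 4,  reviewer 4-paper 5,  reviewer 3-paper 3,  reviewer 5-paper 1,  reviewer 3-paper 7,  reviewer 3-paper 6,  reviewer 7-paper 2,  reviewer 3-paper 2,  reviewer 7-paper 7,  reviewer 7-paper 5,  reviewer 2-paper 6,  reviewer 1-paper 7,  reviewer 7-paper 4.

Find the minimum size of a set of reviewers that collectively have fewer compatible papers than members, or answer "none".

A matching saturating every reviewer exists, for instance reviewer 1→paper 4, reviewer 2→paper 6, reviewer 3→paper 7, reviewer 4→paper 3, reviewer 5→paper 5, reviewer 6→paper 1, reviewer 7→paper 2.
By Hall's marriage theorem, this means |N(S)| ≥ |S| for every subset S, so no violating subset exists.

none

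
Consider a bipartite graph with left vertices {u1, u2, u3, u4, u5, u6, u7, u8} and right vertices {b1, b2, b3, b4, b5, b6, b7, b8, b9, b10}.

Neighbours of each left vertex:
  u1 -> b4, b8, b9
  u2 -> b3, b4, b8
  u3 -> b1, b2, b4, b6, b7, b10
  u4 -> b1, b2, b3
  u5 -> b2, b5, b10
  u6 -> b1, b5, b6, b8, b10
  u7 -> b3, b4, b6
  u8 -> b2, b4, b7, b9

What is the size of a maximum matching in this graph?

For example, pair u1–b4, u2–b8, u3–b1, u4–b3, u5–b2, u6–b5, u7–b6, u8–b7.
All 8 left vertices are matched, so no larger matching exists.

8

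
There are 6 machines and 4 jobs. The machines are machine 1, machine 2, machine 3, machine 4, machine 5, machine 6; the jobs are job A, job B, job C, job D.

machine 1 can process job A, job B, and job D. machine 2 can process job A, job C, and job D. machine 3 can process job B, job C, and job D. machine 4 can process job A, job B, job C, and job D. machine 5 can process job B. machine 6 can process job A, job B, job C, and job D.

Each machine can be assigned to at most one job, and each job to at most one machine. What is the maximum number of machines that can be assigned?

4

One maximum matching: machine 1–job D, machine 2–job C, machine 3–job B, machine 4–job A.
The set {machine 1, machine 2, machine 3, machine 4, machine 5, machine 6} has only 4 neighbours ({job A, job B, job C, job D}), so by Hall's theorem at most 4 of the 6 machines can be matched.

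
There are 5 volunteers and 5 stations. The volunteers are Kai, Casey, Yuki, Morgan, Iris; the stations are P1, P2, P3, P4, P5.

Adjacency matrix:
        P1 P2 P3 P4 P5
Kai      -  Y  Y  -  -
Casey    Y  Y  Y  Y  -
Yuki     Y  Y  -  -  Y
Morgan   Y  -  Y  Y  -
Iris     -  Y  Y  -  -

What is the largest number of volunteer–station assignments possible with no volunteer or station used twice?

For example, pair Kai-P2, Casey-P4, Yuki-P5, Morgan-P1, Iris-P3.
This saturates every volunteer, so 5 is the maximum.

5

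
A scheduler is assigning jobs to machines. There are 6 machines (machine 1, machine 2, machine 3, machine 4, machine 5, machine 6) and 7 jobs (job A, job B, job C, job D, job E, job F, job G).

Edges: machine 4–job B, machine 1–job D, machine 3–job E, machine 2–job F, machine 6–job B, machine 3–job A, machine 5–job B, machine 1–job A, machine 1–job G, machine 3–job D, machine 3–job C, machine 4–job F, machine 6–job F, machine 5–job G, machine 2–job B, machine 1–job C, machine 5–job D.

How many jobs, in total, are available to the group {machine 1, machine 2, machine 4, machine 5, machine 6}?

6

The union of neighbours of {machine 1, machine 2, machine 4, machine 5, machine 6} is {job A, job B, job C, job D, job F, job G}, which has 6 elements.
Since |N(S)| = 6 ≥ |S| = 5, Hall's condition holds for this subset.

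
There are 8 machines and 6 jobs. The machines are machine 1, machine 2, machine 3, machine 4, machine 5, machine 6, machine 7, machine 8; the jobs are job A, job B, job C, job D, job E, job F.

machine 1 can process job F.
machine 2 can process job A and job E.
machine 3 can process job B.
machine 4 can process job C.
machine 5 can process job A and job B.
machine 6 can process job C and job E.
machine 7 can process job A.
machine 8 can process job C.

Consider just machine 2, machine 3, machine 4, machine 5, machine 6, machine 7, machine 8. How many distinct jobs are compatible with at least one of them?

4

The union of neighbours of {machine 2, machine 3, machine 4, machine 5, machine 6, machine 7, machine 8} is {job A, job B, job C, job E}, which has 4 elements.
Since |N(S)| = 4 < |S| = 7, Hall's condition fails for this subset.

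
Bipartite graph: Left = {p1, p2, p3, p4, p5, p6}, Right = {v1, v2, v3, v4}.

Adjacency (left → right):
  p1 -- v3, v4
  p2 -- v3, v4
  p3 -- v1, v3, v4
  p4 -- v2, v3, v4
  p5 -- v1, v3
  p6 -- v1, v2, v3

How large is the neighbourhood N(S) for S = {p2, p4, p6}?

4

The union of neighbours of {p2, p4, p6} is {v1, v2, v3, v4}, which has 4 elements.
Since |N(S)| = 4 ≥ |S| = 3, Hall's condition holds for this subset.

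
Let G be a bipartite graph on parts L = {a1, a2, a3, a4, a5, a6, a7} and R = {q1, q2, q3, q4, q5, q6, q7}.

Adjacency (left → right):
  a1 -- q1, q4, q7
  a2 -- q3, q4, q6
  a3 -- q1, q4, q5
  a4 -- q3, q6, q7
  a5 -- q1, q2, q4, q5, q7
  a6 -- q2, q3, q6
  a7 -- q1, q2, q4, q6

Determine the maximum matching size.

7

A valid assignment of size 7: a1→q1, a2→q4, a3→q5, a4→q3, a5→q7, a6→q2, a7→q6.
This saturates every left vertex, so 7 is the maximum.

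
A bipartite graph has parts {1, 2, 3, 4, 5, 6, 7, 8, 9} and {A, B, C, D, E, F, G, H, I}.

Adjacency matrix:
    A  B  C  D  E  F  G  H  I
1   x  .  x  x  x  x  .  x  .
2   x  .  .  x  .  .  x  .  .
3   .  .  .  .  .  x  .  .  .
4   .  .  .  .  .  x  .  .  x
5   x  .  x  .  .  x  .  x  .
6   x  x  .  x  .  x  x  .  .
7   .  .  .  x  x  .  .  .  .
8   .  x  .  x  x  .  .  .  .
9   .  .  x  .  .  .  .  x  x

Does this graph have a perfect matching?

For example, pair 1→A, 2→D, 3→F, 4→I, 5→H, 6→G, 7→E, 8→B, 9→C.
All 9 left vertices are covered.

Yes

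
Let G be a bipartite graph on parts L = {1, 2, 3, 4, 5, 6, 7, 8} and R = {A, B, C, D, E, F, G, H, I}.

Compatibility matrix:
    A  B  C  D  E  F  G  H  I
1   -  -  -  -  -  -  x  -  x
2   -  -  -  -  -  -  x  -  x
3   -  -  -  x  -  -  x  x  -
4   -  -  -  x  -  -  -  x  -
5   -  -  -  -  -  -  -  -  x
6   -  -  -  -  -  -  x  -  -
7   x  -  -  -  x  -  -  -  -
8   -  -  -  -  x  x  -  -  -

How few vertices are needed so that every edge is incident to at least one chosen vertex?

6

The 6 edges 1–I, 2–G, 3–H, 4–D, 7–A, 8–E form a matching, so any vertex cover needs at least 6 vertices (one per matched edge).
Conversely {3, 4, 7, 8, G, I} meets every edge and has exactly 6 vertices, so 6 is optimal.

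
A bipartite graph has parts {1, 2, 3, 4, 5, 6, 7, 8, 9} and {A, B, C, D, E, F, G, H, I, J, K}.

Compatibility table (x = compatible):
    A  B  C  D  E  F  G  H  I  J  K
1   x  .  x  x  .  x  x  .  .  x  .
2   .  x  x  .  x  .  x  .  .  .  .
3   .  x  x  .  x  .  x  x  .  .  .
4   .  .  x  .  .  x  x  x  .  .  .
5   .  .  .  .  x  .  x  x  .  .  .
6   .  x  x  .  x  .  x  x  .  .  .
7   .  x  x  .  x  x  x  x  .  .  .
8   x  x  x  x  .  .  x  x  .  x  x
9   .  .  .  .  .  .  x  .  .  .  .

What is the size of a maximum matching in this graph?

8

One maximum matching: 1→A, 2→C, 3→B, 4→F, 5→H, 6→E, 7→G, 8→J.
The set {2, 3, 4, 5, 6, 7, 9} has only 6 neighbours ({B, C, E, F, G, H}), so by Hall's theorem at most 8 of the 9 left vertices can be matched.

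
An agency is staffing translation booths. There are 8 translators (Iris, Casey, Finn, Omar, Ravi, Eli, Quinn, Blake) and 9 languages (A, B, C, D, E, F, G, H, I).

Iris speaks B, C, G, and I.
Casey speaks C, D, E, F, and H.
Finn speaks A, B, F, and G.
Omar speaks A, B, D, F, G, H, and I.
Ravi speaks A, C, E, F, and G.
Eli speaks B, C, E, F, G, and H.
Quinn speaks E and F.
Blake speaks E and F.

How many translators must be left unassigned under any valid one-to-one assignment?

0

A valid assignment of size 8: Iris→I, Casey→H, Finn→B, Omar→A, Ravi→C, Eli→G, Quinn→F, Blake→E.
All 8 translators are matched, so no larger matching exists.
That matches 8 of the 8, leaving 0 unmatched; no matching can do better.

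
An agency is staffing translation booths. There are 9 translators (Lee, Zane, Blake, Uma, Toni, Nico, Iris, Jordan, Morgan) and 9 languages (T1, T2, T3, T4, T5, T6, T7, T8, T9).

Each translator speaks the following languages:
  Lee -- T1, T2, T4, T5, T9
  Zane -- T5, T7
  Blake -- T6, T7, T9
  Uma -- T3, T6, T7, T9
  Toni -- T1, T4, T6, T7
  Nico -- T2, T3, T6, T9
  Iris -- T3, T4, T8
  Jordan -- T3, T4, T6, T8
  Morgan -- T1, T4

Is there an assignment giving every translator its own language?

Yes

For example, pair Lee→T4, Zane→T5, Blake→T9, Uma→T3, Toni→T7, Nico→T2, Iris→T8, Jordan→T6, Morgan→T1.
All 9 translators are covered.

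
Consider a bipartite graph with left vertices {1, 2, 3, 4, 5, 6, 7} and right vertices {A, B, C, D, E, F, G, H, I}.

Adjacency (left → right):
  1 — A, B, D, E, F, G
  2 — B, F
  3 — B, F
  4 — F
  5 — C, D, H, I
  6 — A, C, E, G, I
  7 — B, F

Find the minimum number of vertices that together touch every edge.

A maximum matching has 5 edges (e.g. 1–A, 2–F, 3–B, 5–C, 6–G).
By König's theorem the minimum vertex cover has the same size. One such cover is {1, 5, 6, B, F}.

5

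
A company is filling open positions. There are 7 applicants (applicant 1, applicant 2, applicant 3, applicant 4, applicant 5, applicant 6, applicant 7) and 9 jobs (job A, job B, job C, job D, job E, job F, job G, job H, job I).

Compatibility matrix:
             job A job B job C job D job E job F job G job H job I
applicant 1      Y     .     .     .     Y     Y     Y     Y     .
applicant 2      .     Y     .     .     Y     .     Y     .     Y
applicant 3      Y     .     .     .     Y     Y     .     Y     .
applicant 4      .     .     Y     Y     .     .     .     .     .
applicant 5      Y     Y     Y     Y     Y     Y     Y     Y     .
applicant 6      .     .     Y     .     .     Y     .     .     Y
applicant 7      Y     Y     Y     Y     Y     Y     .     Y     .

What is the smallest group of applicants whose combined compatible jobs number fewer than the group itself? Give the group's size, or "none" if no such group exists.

A matching saturating every applicant exists, for instance applicant 1→job H, applicant 2→job G, applicant 3→job A, applicant 4→job C, applicant 5→job D, applicant 6→job I, applicant 7→job F.
By Hall's marriage theorem, this means |N(S)| ≥ |S| for every subset S, so no violating subset exists.

none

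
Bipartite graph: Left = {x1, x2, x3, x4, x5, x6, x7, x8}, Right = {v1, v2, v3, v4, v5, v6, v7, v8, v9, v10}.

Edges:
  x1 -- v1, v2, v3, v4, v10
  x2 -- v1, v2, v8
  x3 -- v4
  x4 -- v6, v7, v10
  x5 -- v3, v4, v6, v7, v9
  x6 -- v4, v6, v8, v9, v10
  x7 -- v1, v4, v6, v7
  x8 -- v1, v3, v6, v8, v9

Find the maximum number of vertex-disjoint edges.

8

One maximum matching: x1-v2, x2-v1, x3-v4, x4-v10, x5-v6, x6-v8, x7-v7, x8-v3.
All 8 left vertices are matched, so no larger matching exists.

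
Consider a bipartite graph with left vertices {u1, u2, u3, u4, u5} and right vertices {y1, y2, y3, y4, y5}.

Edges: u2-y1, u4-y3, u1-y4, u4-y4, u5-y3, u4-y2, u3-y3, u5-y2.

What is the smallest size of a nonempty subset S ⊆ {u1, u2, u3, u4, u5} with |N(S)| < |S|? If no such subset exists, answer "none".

Take S = {u1, u3, u4, u5}. Its neighbourhood is {y2, y3, y4}, so |N(S)| = 3 < |S| = 4.
Every subset of size less than 4 has at least as many neighbours as members, so 4 is the minimum.

4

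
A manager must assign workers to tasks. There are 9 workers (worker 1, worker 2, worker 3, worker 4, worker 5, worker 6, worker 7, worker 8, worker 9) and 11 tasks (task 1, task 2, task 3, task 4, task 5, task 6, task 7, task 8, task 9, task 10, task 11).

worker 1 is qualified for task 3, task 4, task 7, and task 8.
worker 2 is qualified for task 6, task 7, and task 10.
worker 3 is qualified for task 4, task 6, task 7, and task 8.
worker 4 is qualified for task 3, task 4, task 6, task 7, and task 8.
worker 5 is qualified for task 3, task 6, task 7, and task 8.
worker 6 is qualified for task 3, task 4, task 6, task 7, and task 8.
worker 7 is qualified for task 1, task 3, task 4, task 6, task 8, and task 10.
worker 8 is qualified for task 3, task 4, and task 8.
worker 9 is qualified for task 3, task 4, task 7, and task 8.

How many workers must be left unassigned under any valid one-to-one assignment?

2

A valid assignment of size 7: worker 1-task 7, worker 2-task 10, worker 3-task 4, worker 4-task 3, worker 5-task 6, worker 6-task 8, worker 7-task 1.
The set {worker 1, worker 3, worker 4, worker 5, worker 6, worker 8, worker 9} has only 5 neighbours ({task 3, task 4, task 6, task 7, task 8}), so by Hall's theorem at most 7 of the 9 workers can be matched.
That matches 7 of the 9, leaving 2 unmatched; no matching can do better.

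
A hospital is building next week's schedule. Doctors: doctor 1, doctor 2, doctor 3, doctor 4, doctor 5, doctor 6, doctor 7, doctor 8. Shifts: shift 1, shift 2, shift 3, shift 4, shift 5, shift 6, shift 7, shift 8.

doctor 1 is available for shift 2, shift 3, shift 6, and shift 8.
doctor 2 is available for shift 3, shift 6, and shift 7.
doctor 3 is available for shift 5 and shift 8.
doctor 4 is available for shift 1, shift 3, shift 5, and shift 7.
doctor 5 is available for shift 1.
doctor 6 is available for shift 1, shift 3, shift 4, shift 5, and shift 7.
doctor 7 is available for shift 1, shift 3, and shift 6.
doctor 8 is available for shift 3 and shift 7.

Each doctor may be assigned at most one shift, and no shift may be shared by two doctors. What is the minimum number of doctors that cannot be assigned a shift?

0

One maximum matching: doctor 1–shift 2, doctor 2–shift 7, doctor 3–shift 8, doctor 4–shift 5, doctor 5–shift 1, doctor 6–shift 4, doctor 7–shift 6, doctor 8–shift 3.
All 8 doctors are matched, so no larger matching exists.
That matches 8 of the 8, leaving 0 unmatched; no matching can do better.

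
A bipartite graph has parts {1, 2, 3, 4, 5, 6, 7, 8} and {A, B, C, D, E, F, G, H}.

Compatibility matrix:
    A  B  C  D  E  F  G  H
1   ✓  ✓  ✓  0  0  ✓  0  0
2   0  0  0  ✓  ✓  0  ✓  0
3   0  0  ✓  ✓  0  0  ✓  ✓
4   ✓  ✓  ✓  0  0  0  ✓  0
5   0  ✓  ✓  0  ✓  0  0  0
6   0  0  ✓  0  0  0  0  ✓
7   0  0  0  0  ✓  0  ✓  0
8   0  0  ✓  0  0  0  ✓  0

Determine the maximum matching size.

For example, pair 1-F, 2-D, 3-G, 4-A, 5-B, 6-H, 7-E, 8-C.
All 8 left vertices are matched, so no larger matching exists.

8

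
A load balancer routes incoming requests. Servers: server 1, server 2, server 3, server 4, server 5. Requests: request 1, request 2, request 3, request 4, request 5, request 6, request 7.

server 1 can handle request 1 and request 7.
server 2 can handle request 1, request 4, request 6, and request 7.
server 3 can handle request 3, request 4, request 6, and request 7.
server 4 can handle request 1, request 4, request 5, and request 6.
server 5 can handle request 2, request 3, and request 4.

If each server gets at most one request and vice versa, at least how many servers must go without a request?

A valid assignment of size 5: server 1→request 1, server 2→request 6, server 3→request 7, server 4→request 5, server 5→request 4.
This saturates every server, so 5 is the maximum.
That matches 5 of the 5, leaving 0 unmatched; no matching can do better.

0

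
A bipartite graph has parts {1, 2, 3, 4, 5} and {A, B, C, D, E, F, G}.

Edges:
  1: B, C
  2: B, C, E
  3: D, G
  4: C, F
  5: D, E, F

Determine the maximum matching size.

For example, pair 1-C, 2-B, 3-G, 4-F, 5-E.
This saturates every left vertex, so 5 is the maximum.

5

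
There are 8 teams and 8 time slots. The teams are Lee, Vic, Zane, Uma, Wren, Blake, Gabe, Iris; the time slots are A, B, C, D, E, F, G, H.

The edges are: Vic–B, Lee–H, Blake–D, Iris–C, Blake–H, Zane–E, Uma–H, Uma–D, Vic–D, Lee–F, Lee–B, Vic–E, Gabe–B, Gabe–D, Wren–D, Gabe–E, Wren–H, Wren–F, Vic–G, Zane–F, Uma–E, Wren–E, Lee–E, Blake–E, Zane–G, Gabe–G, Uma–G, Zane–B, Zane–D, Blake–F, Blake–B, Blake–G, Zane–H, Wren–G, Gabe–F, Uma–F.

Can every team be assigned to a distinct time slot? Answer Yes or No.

The set {Lee, Vic, Zane, Uma, Wren, Blake, Gabe} has only 6 neighbours ({B, D, E, F, G, H}), so by Hall's theorem at most 7 of the 8 teams can be matched.
Hence no matching covers every team.

No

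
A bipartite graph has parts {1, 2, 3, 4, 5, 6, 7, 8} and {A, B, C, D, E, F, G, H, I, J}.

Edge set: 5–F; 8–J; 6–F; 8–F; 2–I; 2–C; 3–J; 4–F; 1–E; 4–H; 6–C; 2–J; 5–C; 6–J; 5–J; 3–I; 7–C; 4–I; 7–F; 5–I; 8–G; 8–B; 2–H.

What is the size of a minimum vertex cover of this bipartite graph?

A maximum matching has 7 edges (e.g. 1–E, 2–H, 3–I, 4–F, 5–C, 6–J, 8–B).
By König's theorem the minimum vertex cover has the same size. One such cover is {1, 8, C, F, H, I, J}.

7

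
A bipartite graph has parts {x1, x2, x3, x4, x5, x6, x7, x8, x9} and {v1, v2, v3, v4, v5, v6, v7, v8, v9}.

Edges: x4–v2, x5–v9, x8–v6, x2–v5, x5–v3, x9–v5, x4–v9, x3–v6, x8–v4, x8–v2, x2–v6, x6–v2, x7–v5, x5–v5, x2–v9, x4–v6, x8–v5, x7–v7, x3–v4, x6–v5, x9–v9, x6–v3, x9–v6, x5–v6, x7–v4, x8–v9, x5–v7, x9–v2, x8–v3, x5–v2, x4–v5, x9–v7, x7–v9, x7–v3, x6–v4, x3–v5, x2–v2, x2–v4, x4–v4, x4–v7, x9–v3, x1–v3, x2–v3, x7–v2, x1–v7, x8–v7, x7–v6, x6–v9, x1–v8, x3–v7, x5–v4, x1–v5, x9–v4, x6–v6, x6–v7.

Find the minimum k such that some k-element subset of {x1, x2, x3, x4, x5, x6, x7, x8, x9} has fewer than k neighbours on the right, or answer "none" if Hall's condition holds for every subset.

8

Take S = {x2, x3, x4, x5, x6, x7, x8, x9}. Its neighbourhood is {v2, v3, v4, v5, v6, v7, v9}, so |N(S)| = 7 < |S| = 8.
Every subset of size less than 8 has at least as many neighbours as members, so 8 is the minimum.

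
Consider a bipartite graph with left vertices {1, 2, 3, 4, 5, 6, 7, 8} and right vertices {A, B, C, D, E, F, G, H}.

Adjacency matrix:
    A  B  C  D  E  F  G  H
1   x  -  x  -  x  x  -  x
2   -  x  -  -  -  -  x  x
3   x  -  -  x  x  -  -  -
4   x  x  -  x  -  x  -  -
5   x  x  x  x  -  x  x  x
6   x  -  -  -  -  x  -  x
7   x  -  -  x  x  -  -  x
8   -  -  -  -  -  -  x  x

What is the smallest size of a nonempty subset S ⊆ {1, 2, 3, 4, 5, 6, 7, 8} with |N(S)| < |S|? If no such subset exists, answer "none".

none

A matching saturating every left vertex exists, for instance 1→C, 2→B, 3→D, 4→F, 5→A, 6→H, 7→E, 8→G.
By Hall's marriage theorem, this means |N(S)| ≥ |S| for every subset S, so no violating subset exists.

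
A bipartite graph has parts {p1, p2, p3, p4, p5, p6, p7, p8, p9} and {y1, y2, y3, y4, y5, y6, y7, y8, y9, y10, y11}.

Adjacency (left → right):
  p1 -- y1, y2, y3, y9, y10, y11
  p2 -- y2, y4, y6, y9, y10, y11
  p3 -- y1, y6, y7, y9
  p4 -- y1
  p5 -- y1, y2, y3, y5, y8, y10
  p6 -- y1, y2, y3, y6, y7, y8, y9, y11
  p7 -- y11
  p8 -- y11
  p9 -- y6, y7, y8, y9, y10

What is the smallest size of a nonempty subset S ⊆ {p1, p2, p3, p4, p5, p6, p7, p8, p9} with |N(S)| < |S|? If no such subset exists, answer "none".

2

Take S = {p7, p8}. Its neighbourhood is {y11}, so |N(S)| = 1 < |S| = 2.
No single vertex violates Hall's condition since each has at least one neighbour, so 2 is the minimum.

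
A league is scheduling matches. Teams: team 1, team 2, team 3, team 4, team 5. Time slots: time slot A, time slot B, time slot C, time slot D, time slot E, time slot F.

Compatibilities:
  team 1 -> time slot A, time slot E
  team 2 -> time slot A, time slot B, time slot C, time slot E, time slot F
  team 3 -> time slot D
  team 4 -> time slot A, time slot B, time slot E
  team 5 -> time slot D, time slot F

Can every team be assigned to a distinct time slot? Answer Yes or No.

Yes

One maximum matching: team 1→time slot A, team 2→time slot C, team 3→time slot D, team 4→time slot B, team 5→time slot F.
Every team is matched, so this matching saturates all of them.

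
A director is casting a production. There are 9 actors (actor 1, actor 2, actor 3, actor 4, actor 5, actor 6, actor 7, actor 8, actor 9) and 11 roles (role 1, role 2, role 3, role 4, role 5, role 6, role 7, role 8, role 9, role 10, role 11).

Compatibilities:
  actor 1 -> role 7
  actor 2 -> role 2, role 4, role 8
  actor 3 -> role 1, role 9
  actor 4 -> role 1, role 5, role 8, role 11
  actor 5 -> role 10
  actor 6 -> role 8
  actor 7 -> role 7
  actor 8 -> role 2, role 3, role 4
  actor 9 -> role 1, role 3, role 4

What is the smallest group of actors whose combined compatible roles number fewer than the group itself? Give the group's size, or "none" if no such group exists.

Take S = {actor 1, actor 7}. Its neighbourhood is {role 7}, so |N(S)| = 1 < |S| = 2.
No single vertex violates Hall's condition since each has at least one neighbour, so 2 is the minimum.

2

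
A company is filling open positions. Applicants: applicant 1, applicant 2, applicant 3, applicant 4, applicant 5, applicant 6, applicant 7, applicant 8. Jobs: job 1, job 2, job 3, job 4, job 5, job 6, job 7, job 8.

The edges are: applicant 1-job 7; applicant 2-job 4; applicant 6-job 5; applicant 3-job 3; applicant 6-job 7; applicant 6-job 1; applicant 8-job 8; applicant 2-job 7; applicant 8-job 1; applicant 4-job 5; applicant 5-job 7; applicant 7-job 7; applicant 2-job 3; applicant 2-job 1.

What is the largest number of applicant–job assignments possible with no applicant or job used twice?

For example, pair applicant 1→job 7, applicant 2→job 4, applicant 3→job 3, applicant 4→job 5, applicant 6→job 1, applicant 8→job 8.
The set {applicant 1, applicant 5, applicant 7} has only 1 neighbour ({job 7}), so by Hall's theorem at most 6 of the 8 applicants can be matched.

6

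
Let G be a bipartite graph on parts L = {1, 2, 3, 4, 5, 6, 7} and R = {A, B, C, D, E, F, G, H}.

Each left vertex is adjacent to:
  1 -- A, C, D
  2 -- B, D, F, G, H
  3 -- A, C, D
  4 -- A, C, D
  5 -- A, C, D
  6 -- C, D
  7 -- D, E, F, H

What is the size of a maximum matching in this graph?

5

For example, pair 1→A, 2→G, 3→D, 4→C, 7→H.
The set {1, 3, 4, 5, 6} has only 3 neighbours ({A, C, D}), so by Hall's theorem at most 5 of the 7 left vertices can be matched.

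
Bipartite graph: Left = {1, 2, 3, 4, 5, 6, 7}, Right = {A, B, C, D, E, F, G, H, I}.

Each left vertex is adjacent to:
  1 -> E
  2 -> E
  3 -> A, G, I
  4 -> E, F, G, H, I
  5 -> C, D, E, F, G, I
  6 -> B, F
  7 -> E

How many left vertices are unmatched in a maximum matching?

2

For example, pair 1–E, 3–I, 4–H, 5–G, 6–B.
The set {1, 2, 7} has only 1 neighbour ({E}), so by Hall's theorem at most 5 of the 7 left vertices can be matched.
That matches 5 of the 7, leaving 2 unmatched; no matching can do better.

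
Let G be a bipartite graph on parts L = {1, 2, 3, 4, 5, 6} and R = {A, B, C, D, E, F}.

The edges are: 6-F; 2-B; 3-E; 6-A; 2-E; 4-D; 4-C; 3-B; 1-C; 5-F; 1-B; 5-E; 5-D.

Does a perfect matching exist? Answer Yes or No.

Yes

A valid assignment of size 6: 1-C, 2-E, 3-B, 4-D, 5-F, 6-A.
All 6 left vertices are covered.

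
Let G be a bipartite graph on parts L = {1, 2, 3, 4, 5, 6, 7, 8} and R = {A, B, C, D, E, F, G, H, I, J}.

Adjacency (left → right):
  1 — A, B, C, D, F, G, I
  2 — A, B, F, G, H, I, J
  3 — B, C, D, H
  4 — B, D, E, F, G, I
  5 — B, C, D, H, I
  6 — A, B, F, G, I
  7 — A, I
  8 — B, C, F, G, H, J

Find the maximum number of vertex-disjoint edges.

8

For example, pair 1→B, 2→G, 3→C, 4→E, 5→H, 6→A, 7→I, 8→J.
This saturates every left vertex, so 8 is the maximum.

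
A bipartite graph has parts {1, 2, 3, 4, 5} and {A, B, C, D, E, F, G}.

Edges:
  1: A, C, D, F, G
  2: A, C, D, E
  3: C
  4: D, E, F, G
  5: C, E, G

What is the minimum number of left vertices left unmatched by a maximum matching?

0

One maximum matching: 1–G, 2–A, 3–C, 4–D, 5–E.
This saturates every left vertex, so 5 is the maximum.
That matches 5 of the 5, leaving 0 unmatched; no matching can do better.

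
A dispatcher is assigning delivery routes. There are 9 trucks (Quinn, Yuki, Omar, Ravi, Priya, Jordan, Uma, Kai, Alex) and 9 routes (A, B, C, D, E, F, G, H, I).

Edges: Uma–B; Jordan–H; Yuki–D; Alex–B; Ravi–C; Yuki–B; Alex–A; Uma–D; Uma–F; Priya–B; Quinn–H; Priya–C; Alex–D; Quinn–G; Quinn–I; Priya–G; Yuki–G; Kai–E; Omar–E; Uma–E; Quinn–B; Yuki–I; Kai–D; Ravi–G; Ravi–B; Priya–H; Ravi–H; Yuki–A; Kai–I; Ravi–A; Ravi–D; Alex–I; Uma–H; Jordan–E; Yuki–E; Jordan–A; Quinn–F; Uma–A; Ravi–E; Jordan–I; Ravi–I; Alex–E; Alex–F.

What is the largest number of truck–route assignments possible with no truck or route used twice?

One maximum matching: Quinn→F, Yuki→B, Omar→E, Ravi→G, Priya→C, Jordan→I, Uma→H, Kai→D, Alex→A.
All 9 trucks are matched, so no larger matching exists.

9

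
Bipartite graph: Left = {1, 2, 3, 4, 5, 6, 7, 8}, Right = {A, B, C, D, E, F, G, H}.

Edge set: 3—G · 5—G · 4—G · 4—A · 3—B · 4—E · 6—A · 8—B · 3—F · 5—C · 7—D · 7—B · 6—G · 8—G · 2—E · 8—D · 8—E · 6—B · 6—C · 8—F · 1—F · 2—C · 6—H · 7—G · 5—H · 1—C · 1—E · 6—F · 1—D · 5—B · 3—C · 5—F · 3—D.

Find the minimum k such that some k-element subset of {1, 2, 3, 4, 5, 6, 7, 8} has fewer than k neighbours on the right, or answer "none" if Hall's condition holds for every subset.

A matching saturating every left vertex exists, for instance 1→E, 2→C, 3→B, 4→A, 5→F, 6→H, 7→D, 8→G.
By Hall's marriage theorem, this means |N(S)| ≥ |S| for every subset S, so no violating subset exists.

none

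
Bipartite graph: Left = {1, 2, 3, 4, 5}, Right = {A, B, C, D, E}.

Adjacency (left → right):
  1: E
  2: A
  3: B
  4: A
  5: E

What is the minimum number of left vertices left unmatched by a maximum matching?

One maximum matching: 1-E, 2-A, 3-B.
The set {1, 2, 4, 5} has only 2 neighbours ({A, E}), so by Hall's theorem at most 3 of the 5 left vertices can be matched.
That matches 3 of the 5, leaving 2 unmatched; no matching can do better.

2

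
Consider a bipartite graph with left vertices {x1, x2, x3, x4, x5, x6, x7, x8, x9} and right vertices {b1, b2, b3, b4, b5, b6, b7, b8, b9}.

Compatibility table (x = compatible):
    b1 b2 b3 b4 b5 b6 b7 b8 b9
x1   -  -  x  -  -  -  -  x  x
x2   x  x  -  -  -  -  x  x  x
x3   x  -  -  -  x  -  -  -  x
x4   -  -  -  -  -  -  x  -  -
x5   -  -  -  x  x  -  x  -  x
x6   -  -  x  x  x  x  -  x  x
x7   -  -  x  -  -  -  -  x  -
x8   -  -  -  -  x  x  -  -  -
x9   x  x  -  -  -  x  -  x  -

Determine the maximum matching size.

9

A valid assignment of size 9: x1→b9, x2→b2, x3→b1, x4→b7, x5→b4, x6→b5, x7→b3, x8→b6, x9→b8.
All 9 left vertices are matched, so no larger matching exists.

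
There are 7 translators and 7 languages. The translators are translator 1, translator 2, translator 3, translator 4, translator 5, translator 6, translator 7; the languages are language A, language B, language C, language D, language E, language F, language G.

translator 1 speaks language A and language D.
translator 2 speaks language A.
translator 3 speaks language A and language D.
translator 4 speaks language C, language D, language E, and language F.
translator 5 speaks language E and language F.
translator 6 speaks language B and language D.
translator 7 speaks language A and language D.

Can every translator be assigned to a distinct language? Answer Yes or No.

The set {translator 1, translator 2, translator 3, translator 7} has only 2 neighbours ({language A, language D}), so by Hall's theorem at most 5 of the 7 translators can be matched.
Hence no matching covers every translator.

No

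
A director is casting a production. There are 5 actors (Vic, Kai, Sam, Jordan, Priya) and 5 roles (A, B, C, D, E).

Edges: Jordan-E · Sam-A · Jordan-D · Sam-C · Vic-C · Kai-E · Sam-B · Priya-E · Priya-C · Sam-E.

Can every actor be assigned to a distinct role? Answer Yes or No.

The set {Vic, Kai, Priya} has only 2 neighbours ({C, E}), so by Hall's theorem at most 4 of the 5 actors can be matched.
Hence no matching covers every actor.

No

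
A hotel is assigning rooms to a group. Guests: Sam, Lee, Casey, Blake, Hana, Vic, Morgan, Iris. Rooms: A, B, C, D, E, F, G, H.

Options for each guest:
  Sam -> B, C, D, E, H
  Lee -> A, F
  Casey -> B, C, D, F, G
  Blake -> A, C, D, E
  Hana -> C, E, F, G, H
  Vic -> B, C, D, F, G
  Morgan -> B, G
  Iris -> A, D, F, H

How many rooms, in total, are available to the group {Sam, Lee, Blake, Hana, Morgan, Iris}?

The union of neighbours of {Sam, Lee, Blake, Hana, Morgan, Iris} is {A, B, C, D, E, F, G, H}, which has 8 elements.
Since |N(S)| = 8 ≥ |S| = 6, Hall's condition holds for this subset.

8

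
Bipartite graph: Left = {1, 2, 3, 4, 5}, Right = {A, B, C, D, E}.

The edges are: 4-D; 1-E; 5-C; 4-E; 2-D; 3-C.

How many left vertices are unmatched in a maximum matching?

For example, pair 1–E, 2–D, 3–C.
The set {1, 2, 3, 4, 5} has only 3 neighbours ({C, D, E}), so by Hall's theorem at most 3 of the 5 left vertices can be matched.
That matches 3 of the 5, leaving 2 unmatched; no matching can do better.

2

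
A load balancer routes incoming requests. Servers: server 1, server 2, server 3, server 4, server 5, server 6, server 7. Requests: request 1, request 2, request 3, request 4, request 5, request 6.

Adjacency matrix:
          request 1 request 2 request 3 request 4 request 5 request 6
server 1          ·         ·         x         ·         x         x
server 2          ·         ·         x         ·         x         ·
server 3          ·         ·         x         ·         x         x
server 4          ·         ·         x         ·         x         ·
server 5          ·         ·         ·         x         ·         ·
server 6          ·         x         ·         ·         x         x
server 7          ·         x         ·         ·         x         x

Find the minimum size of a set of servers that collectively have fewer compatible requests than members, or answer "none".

4

Take S = {server 1, server 2, server 3, server 4}. Its neighbourhood is {request 3, request 5, request 6}, so |N(S)| = 3 < |S| = 4.
Every subset of size less than 4 has at least as many neighbours as members, so 4 is the minimum.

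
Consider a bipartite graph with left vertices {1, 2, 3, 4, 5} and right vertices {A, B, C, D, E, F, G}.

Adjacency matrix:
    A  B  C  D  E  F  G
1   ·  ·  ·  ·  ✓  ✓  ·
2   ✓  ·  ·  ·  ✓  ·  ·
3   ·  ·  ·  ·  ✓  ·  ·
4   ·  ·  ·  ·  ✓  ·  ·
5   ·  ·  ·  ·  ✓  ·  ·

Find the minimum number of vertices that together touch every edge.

The 3 edges 1–F, 2–A, 3–E form a matching, so any vertex cover needs at least 3 vertices (one per matched edge).
Conversely {1, 2, E} meets every edge and has exactly 3 vertices, so 3 is optimal.

3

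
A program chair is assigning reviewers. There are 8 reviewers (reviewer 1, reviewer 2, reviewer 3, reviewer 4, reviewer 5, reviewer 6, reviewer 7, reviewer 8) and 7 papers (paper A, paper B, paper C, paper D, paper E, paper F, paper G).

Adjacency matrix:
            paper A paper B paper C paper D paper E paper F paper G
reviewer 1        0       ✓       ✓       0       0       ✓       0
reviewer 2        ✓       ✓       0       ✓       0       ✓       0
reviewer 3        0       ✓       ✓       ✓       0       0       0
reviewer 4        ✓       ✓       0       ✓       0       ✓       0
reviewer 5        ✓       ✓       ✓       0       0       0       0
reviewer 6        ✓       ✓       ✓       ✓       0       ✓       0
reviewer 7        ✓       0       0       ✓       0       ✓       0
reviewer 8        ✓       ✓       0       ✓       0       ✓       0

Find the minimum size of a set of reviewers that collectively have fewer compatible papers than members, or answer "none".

6

Take S = {reviewer 1, reviewer 2, reviewer 3, reviewer 4, reviewer 5, reviewer 6}. Its neighbourhood is {paper A, paper B, paper C, paper D, paper F}, so |N(S)| = 5 < |S| = 6.
Every subset of size less than 6 has at least as many neighbours as members, so 6 is the minimum.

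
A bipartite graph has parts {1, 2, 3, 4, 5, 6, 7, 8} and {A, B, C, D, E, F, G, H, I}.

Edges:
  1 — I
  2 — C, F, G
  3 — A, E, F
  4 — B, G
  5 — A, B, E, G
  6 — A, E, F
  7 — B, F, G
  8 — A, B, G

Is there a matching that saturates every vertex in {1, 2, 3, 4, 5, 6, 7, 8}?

No

The set {3, 4, 5, 6, 7, 8} has only 5 neighbours ({A, B, E, F, G}), so by Hall's theorem at most 7 of the 8 left vertices can be matched.
Hence no matching covers every left vertex.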